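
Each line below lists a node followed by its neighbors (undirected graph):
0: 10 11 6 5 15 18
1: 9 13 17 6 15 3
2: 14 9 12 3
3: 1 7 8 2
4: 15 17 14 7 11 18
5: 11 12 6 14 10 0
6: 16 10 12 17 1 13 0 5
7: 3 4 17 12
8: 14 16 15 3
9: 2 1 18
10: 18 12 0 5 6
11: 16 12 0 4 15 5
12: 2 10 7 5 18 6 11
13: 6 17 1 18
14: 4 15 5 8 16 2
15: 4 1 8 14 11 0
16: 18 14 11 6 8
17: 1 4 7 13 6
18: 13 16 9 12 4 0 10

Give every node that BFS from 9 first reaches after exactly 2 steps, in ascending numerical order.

0, 3, 4, 6, 10, 12, 13, 14, 15, 16, 17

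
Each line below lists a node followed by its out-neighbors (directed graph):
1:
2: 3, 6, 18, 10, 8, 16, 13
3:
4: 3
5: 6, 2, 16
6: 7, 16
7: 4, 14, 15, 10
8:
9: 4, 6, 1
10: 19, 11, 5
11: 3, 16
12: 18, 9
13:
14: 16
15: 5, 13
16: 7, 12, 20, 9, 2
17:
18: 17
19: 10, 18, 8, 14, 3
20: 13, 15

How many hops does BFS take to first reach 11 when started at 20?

5

Level 0: 20
Level 1: 13, 15
Level 2: 5
Level 3: 2, 6, 16
Level 4: 3, 7, 8, 9, 10, 12, 18
Level 5: 1, 4, 11, 14, 17, 19
11 first appears at level 5.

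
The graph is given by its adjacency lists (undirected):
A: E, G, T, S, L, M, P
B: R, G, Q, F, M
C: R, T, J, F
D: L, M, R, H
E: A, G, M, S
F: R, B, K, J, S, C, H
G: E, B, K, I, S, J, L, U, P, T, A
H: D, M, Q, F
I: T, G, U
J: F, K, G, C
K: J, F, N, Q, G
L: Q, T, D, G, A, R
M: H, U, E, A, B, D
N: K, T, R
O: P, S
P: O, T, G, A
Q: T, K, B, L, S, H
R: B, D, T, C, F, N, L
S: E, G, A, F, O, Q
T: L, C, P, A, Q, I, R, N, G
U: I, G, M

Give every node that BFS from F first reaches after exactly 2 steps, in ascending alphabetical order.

A, D, E, G, L, M, N, O, Q, T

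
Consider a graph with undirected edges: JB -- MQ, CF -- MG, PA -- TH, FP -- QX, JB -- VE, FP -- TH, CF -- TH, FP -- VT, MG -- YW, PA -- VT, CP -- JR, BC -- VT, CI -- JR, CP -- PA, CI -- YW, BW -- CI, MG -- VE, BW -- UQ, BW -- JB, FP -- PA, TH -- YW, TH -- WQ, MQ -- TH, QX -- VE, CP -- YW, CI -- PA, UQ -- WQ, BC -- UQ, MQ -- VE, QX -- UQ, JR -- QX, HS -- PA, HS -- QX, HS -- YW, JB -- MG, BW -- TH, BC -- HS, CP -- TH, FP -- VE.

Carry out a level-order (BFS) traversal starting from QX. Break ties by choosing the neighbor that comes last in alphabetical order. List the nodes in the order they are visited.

QX, VE, UQ, JR, HS, FP, MQ, MG, JB, WQ, BW, BC, CP, CI, YW, PA, VT, TH, CF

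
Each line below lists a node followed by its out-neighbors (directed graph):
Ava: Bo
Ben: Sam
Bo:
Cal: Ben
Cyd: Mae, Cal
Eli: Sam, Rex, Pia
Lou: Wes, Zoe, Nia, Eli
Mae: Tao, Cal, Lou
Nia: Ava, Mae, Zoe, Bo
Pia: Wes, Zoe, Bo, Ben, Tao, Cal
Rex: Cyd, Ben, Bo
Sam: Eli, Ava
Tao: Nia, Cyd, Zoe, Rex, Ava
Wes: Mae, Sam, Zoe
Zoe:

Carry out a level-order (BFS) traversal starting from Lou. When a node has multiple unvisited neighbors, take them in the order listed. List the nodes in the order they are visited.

Visit Lou; enqueue Wes, Zoe, Nia, Eli → queue [Wes, Zoe, Nia, Eli]
Visit Wes; enqueue Mae, Sam → queue [Zoe, Nia, Eli, Mae, Sam]
Visit Zoe → queue [Nia, Eli, Mae, Sam]
Visit Nia; enqueue Ava, Bo → queue [Eli, Mae, Sam, Ava, Bo]
Visit Eli; enqueue Rex, Pia → queue [Mae, Sam, Ava, Bo, Rex, Pia]
Visit Mae; enqueue Tao, Cal → queue [Sam, Ava, Bo, Rex, Pia, Tao, Cal]
Visit Sam → queue [Ava, Bo, Rex, Pia, Tao, Cal]
Visit Ava → queue [Bo, Rex, Pia, Tao, Cal]
Visit Bo → queue [Rex, Pia, Tao, Cal]
Visit Rex; enqueue Cyd, Ben → queue [Pia, Tao, Cal, Cyd, Ben]
Visit Pia → queue [Tao, Cal, Cyd, Ben]
Visit Tao → queue [Cal, Cyd, Ben]
Visit Cal → queue [Cyd, Ben]
Visit Cyd → queue [Ben]
Visit Ben → queue []

Lou -> Wes -> Zoe -> Nia -> Eli -> Mae -> Sam -> Ava -> Bo -> Rex -> Pia -> Tao -> Cal -> Cyd -> Ben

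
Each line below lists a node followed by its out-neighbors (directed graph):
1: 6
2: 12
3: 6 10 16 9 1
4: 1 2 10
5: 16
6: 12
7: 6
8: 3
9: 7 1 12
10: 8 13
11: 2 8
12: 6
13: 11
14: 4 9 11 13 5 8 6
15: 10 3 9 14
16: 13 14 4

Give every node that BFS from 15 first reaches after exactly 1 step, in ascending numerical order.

3, 9, 10, 14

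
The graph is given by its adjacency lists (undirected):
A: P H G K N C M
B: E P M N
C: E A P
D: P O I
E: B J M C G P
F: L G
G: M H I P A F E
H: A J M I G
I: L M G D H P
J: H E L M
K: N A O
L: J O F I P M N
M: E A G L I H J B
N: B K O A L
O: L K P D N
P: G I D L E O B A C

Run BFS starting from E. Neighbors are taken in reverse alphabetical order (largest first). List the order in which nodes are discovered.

E P M J G C B O L I D A H F N K

Visit E; enqueue P, M, J, G, C, B → queue [P, M, J, G, C, B]
Visit P; enqueue O, L, I, D, A → queue [M, J, G, C, B, O, L, I, D, A]
Visit M; enqueue H → queue [J, G, C, B, O, L, I, D, A, H]
Visit J → queue [G, C, B, O, L, I, D, A, H]
Visit G; enqueue F → queue [C, B, O, L, I, D, A, H, F]
Visit C → queue [B, O, L, I, D, A, H, F]
Visit B; enqueue N → queue [O, L, I, D, A, H, F, N]
Visit O; enqueue K → queue [L, I, D, A, H, F, N, K]
Visit L → queue [I, D, A, H, F, N, K]
Visit I → queue [D, A, H, F, N, K]
Visit D → queue [A, H, F, N, K]
Visit A → queue [H, F, N, K]
Visit H → queue [F, N, K]
Visit F → queue [N, K]
Visit N → queue [K]
Visit K → queue []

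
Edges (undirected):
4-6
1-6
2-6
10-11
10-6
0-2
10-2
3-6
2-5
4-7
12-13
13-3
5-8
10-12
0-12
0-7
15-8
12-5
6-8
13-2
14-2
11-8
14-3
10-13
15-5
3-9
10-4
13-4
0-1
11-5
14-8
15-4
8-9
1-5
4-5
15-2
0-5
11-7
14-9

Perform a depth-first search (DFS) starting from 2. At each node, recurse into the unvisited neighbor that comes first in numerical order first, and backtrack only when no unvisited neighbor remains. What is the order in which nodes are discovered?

2 -> 0 -> 1 -> 5 -> 4 -> 6 -> 3 -> 9 -> 8 -> 11 -> 7 -> 10 -> 12 -> 13 -> 14 -> 15

Visit 2
2 → 0
0 → 1
1 → 5
5 → 4
4 → 6
6 → 3
3 → 9
9 → 8
8 → 11
11 → 7
11 → 10
10 → 12
12 → 13
8 → 14
8 → 15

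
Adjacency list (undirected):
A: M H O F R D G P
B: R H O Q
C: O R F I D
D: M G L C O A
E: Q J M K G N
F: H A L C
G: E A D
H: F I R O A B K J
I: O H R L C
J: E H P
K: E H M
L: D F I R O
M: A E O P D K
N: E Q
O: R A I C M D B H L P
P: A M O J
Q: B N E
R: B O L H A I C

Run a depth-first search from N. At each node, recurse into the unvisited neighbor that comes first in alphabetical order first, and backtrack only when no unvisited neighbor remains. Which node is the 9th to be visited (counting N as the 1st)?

B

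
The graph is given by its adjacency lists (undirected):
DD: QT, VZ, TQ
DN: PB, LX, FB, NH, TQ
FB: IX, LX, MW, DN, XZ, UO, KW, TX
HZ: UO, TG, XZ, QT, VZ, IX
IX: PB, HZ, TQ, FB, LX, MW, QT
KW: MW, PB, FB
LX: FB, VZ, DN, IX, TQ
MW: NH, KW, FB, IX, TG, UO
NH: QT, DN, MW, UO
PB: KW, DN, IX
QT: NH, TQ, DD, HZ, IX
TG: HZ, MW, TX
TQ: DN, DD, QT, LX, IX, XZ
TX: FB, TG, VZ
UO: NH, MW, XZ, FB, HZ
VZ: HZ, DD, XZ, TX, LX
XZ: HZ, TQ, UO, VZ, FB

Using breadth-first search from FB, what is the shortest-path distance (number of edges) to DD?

3

Level 0: FB
Level 1: DN, IX, KW, LX, MW, TX, UO, XZ
Level 2: HZ, NH, PB, QT, TG, TQ, VZ
Level 3: DD
DD first appears at level 3.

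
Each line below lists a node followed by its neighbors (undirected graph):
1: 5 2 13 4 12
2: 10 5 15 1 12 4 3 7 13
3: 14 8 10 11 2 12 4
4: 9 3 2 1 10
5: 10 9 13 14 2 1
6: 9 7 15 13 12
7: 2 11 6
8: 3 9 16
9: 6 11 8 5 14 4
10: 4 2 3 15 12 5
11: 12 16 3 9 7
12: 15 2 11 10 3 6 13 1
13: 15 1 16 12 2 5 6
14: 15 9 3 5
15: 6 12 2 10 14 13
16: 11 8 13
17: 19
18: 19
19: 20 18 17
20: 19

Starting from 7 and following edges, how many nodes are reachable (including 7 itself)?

16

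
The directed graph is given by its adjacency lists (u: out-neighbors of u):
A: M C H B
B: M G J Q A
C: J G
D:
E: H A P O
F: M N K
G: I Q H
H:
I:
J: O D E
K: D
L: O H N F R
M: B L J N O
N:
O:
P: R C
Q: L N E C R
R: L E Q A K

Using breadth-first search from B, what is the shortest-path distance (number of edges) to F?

Level 0: B
Level 1: A, G, J, M, Q
Level 2: C, D, E, H, I, L, N, O, R
Level 3: F, K, P
F first appears at level 3.

3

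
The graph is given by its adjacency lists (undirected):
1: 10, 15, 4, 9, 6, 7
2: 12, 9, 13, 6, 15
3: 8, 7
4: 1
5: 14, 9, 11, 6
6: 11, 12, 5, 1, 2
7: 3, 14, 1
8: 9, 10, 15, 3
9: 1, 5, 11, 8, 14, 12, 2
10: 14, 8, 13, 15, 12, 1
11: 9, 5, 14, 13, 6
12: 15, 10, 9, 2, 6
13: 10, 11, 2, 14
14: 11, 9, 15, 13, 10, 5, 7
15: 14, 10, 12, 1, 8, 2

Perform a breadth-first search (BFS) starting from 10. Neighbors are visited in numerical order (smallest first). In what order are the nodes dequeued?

Visit 10; enqueue 1, 8, 12, 13, 14, 15 → queue [1, 8, 12, 13, 14, 15]
Visit 1; enqueue 4, 6, 7, 9 → queue [8, 12, 13, 14, 15, 4, 6, 7, 9]
Visit 8; enqueue 3 → queue [12, 13, 14, 15, 4, 6, 7, 9, 3]
Visit 12; enqueue 2 → queue [13, 14, 15, 4, 6, 7, 9, 3, 2]
Visit 13; enqueue 11 → queue [14, 15, 4, 6, 7, 9, 3, 2, 11]
Visit 14; enqueue 5 → queue [15, 4, 6, 7, 9, 3, 2, 11, 5]
Visit 15 → queue [4, 6, 7, 9, 3, 2, 11, 5]
Visit 4 → queue [6, 7, 9, 3, 2, 11, 5]
Visit 6 → queue [7, 9, 3, 2, 11, 5]
Visit 7 → queue [9, 3, 2, 11, 5]
Visit 9 → queue [3, 2, 11, 5]
Visit 3 → queue [2, 11, 5]
Visit 2 → queue [11, 5]
Visit 11 → queue [5]
Visit 5 → queue []

10 → 1 → 8 → 12 → 13 → 14 → 15 → 4 → 6 → 7 → 9 → 3 → 2 → 11 → 5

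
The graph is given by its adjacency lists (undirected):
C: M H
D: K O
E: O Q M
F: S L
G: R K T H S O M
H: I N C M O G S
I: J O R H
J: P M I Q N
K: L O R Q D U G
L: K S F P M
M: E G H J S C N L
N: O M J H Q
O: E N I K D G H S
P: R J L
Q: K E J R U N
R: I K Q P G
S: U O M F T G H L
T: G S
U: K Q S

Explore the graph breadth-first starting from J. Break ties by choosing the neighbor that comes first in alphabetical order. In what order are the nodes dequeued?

Visit J; enqueue I, M, N, P, Q → queue [I, M, N, P, Q]
Visit I; enqueue H, O, R → queue [M, N, P, Q, H, O, R]
Visit M; enqueue C, E, G, L, S → queue [N, P, Q, H, O, R, C, E, G, L, S]
Visit N → queue [P, Q, H, O, R, C, E, G, L, S]
Visit P → queue [Q, H, O, R, C, E, G, L, S]
Visit Q; enqueue K, U → queue [H, O, R, C, E, G, L, S, K, U]
Visit H → queue [O, R, C, E, G, L, S, K, U]
Visit O; enqueue D → queue [R, C, E, G, L, S, K, U, D]
Visit R → queue [C, E, G, L, S, K, U, D]
Visit C → queue [E, G, L, S, K, U, D]
Visit E → queue [G, L, S, K, U, D]
Visit G; enqueue T → queue [L, S, K, U, D, T]
Visit L; enqueue F → queue [S, K, U, D, T, F]
Visit S → queue [K, U, D, T, F]
Visit K → queue [U, D, T, F]
Visit U → queue [D, T, F]
Visit D → queue [T, F]
Visit T → queue [F]
Visit F → queue []

J, I, M, N, P, Q, H, O, R, C, E, G, L, S, K, U, D, T, F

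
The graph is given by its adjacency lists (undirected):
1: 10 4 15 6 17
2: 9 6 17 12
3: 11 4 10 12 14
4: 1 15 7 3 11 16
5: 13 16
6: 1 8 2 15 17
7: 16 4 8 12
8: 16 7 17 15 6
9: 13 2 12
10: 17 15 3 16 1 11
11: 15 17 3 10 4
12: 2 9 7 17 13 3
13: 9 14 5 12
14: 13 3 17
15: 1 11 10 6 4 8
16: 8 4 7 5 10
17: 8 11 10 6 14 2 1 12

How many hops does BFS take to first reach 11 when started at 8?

2

Level 0: 8
Level 1: 6, 7, 15, 16, 17
Level 2: 1, 2, 4, 5, 10, 11, 12, 14
Level 3: 3, 9, 13
11 first appears at level 2.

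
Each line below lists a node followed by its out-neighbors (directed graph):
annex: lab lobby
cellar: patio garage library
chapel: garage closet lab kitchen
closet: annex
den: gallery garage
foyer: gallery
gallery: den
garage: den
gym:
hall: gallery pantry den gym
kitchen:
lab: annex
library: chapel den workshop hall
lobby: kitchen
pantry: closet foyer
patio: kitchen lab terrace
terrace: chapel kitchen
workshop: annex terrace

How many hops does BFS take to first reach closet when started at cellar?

3

Level 0: cellar
Level 1: garage, library, patio
Level 2: chapel, den, hall, kitchen, lab, terrace, workshop
Level 3: annex, closet, gallery, gym, pantry
Level 4: foyer, lobby
closet first appears at level 3.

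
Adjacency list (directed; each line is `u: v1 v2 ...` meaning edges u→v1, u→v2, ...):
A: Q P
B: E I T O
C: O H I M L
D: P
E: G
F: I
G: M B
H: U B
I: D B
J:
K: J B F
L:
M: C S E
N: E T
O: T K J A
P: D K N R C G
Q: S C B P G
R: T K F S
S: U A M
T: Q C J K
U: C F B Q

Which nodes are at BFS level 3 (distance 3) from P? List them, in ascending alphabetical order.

A, Q, U

Level 0: P
Level 1: C, D, G, K, N, R
Level 2: B, E, F, H, I, J, L, M, O, S, T
Level 3: A, Q, U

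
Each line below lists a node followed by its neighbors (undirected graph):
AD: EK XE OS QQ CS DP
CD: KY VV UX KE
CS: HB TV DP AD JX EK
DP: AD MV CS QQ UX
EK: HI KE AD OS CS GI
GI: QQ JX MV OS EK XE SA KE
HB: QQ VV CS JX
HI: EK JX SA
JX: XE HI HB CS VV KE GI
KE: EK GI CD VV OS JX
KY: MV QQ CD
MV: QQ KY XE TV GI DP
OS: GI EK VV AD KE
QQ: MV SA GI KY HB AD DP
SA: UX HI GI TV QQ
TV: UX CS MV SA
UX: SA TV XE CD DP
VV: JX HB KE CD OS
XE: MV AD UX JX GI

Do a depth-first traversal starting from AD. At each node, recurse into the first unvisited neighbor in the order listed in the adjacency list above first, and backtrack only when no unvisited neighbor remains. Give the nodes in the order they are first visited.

AD, EK, HI, JX, XE, MV, QQ, SA, UX, TV, CS, HB, VV, KE, GI, OS, CD, KY, DP

Visit AD
AD → EK
EK → HI
HI → JX
JX → XE
XE → MV
MV → QQ
QQ → SA
SA → UX
UX → TV
TV → CS
CS → HB
HB → VV
VV → KE
KE → GI
GI → OS
KE → CD
CD → KY
CS → DP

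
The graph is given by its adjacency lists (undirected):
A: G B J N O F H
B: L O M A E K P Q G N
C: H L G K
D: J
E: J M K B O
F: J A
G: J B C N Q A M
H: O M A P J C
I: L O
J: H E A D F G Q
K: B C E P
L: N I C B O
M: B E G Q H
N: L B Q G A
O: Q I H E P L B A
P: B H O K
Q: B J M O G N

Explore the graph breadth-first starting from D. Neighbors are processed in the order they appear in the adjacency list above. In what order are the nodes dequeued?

Visit D; enqueue J → queue [J]
Visit J; enqueue H, E, A, F, G, Q → queue [H, E, A, F, G, Q]
Visit H; enqueue O, M, P, C → queue [E, A, F, G, Q, O, M, P, C]
Visit E; enqueue K, B → queue [A, F, G, Q, O, M, P, C, K, B]
Visit A; enqueue N → queue [F, G, Q, O, M, P, C, K, B, N]
Visit F → queue [G, Q, O, M, P, C, K, B, N]
Visit G → queue [Q, O, M, P, C, K, B, N]
Visit Q → queue [O, M, P, C, K, B, N]
Visit O; enqueue I, L → queue [M, P, C, K, B, N, I, L]
Visit M → queue [P, C, K, B, N, I, L]
Visit P → queue [C, K, B, N, I, L]
Visit C → queue [K, B, N, I, L]
Visit K → queue [B, N, I, L]
Visit B → queue [N, I, L]
Visit N → queue [I, L]
Visit I → queue [L]
Visit L → queue []

D → J → H → E → A → F → G → Q → O → M → P → C → K → B → N → I → L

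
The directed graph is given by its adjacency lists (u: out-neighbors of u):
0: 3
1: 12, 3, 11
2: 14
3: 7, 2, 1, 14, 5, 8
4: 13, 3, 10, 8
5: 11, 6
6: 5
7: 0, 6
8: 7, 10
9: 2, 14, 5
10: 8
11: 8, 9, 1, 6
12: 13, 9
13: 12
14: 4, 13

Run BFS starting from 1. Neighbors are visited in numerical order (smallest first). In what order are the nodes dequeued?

Visit 1; enqueue 3, 11, 12 → queue [3, 11, 12]
Visit 3; enqueue 2, 5, 7, 8, 14 → queue [11, 12, 2, 5, 7, 8, 14]
Visit 11; enqueue 6, 9 → queue [12, 2, 5, 7, 8, 14, 6, 9]
Visit 12; enqueue 13 → queue [2, 5, 7, 8, 14, 6, 9, 13]
Visit 2 → queue [5, 7, 8, 14, 6, 9, 13]
Visit 5 → queue [7, 8, 14, 6, 9, 13]
Visit 7; enqueue 0 → queue [8, 14, 6, 9, 13, 0]
Visit 8; enqueue 10 → queue [14, 6, 9, 13, 0, 10]
Visit 14; enqueue 4 → queue [6, 9, 13, 0, 10, 4]
Visit 6 → queue [9, 13, 0, 10, 4]
Visit 9 → queue [13, 0, 10, 4]
Visit 13 → queue [0, 10, 4]
Visit 0 → queue [10, 4]
Visit 10 → queue [4]
Visit 4 → queue []

1 3 11 12 2 5 7 8 14 6 9 13 0 10 4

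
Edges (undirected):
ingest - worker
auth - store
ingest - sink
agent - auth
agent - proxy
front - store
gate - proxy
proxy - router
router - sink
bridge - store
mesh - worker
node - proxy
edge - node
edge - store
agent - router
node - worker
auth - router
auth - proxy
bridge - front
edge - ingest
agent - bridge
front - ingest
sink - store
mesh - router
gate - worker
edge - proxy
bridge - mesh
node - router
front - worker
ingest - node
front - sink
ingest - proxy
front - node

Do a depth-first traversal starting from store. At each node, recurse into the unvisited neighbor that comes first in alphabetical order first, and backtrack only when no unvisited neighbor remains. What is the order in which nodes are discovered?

store → auth → agent → bridge → front → ingest → edge → node → proxy → gate → worker → mesh → router → sink

Visit store
store → auth
auth → agent
agent → bridge
bridge → front
front → ingest
ingest → edge
edge → node
node → proxy
proxy → gate
gate → worker
worker → mesh
mesh → router
router → sink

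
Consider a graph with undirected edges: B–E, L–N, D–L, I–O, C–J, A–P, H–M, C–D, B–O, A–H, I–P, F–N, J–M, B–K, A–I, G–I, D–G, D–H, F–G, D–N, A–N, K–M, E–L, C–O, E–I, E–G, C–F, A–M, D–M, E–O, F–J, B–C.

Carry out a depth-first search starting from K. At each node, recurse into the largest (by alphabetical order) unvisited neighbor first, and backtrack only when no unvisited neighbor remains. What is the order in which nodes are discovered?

K, M, J, F, N, L, E, O, I, P, A, H, D, G, C, B

Visit K
K → M
M → J
J → F
F → N
N → L
L → E
E → O
O → I
I → P
P → A
A → H
H → D
D → G
D → C
C → B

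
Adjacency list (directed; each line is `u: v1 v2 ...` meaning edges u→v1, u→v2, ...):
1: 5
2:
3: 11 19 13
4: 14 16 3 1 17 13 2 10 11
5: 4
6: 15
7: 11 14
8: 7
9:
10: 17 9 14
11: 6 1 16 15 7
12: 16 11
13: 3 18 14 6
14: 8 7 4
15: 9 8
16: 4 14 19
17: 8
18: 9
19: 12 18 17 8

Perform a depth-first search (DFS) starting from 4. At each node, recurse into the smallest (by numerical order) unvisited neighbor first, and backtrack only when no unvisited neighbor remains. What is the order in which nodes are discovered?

4 -> 1 -> 5 -> 2 -> 3 -> 11 -> 6 -> 15 -> 8 -> 7 -> 14 -> 9 -> 16 -> 19 -> 12 -> 17 -> 18 -> 13 -> 10

Visit 4
4 → 1
1 → 5
4 → 2
4 → 3
3 → 11
11 → 6
6 → 15
15 → 8
8 → 7
7 → 14
15 → 9
11 → 16
16 → 19
19 → 12
19 → 17
19 → 18
3 → 13
4 → 10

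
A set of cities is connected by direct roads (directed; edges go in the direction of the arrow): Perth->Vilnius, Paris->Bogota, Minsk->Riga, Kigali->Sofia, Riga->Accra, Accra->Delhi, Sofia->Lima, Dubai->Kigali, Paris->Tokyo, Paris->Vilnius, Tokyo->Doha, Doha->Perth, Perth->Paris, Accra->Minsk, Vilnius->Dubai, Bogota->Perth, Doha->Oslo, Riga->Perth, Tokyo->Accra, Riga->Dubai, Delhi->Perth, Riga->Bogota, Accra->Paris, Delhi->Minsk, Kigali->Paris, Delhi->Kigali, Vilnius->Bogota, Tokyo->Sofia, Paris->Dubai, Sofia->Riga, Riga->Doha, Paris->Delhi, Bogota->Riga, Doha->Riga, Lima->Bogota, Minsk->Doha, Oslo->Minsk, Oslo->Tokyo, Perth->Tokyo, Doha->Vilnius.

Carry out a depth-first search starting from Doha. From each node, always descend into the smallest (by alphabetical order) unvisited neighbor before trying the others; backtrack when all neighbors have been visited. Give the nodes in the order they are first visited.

Visit Doha
Doha → Oslo
Oslo → Minsk
Minsk → Riga
Riga → Accra
Accra → Delhi
Delhi → Kigali
Kigali → Paris
Paris → Bogota
Bogota → Perth
Perth → Tokyo
Tokyo → Sofia
Sofia → Lima
Perth → Vilnius
Vilnius → Dubai

Doha, Oslo, Minsk, Riga, Accra, Delhi, Kigali, Paris, Bogota, Perth, Tokyo, Sofia, Lima, Vilnius, Dubai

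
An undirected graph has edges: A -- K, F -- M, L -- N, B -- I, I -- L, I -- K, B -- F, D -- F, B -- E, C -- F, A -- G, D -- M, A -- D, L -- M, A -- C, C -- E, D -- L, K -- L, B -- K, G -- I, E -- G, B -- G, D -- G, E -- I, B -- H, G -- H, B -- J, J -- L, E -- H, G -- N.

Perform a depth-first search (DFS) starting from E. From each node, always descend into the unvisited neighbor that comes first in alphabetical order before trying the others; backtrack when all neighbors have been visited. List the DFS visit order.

Visit E
E → B
B → F
F → C
C → A
A → D
D → G
G → H
G → I
I → K
K → L
L → J
L → M
L → N

E → B → F → C → A → D → G → H → I → K → L → J → M → N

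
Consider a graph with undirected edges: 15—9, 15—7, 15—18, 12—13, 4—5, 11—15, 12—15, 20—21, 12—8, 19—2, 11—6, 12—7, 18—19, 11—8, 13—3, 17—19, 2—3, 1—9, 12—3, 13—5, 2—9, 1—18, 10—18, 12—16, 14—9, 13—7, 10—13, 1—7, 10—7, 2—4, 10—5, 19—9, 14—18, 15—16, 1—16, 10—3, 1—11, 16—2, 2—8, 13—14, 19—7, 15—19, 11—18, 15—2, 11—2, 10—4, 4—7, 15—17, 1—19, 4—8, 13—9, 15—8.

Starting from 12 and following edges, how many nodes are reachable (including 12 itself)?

19

BFS from 12 visits: 12, 16, 15, 13, 8, 7, 3, 2, 1, 19, 18, 17, 11, 9, 14, 10, 5, 4, 6
Reachable nodes: 19 of 21 total.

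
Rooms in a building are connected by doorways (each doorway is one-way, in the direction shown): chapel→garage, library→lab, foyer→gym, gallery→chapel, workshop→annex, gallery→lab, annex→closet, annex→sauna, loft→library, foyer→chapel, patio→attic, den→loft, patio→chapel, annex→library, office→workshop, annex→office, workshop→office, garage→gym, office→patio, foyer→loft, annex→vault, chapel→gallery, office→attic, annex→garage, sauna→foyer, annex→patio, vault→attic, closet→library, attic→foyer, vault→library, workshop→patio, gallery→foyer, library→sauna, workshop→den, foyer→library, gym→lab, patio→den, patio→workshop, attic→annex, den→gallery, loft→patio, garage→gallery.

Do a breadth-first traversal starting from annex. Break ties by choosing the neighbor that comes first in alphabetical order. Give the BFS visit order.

Visit annex; enqueue closet, garage, library, office, patio, sauna, vault → queue [closet, garage, library, office, patio, sauna, vault]
Visit closet → queue [garage, library, office, patio, sauna, vault]
Visit garage; enqueue gallery, gym → queue [library, office, patio, sauna, vault, gallery, gym]
Visit library; enqueue lab → queue [office, patio, sauna, vault, gallery, gym, lab]
Visit office; enqueue attic, workshop → queue [patio, sauna, vault, gallery, gym, lab, attic, workshop]
Visit patio; enqueue chapel, den → queue [sauna, vault, gallery, gym, lab, attic, workshop, chapel, den]
Visit sauna; enqueue foyer → queue [vault, gallery, gym, lab, attic, workshop, chapel, den, foyer]
Visit vault → queue [gallery, gym, lab, attic, workshop, chapel, den, foyer]
Visit gallery → queue [gym, lab, attic, workshop, chapel, den, foyer]
Visit gym → queue [lab, attic, workshop, chapel, den, foyer]
Visit lab → queue [attic, workshop, chapel, den, foyer]
Visit attic → queue [workshop, chapel, den, foyer]
Visit workshop → queue [chapel, den, foyer]
Visit chapel → queue [den, foyer]
Visit den; enqueue loft → queue [foyer, loft]
Visit foyer → queue [loft]
Visit loft → queue []

annex → closet → garage → library → office → patio → sauna → vault → gallery → gym → lab → attic → workshop → chapel → den → foyer → loft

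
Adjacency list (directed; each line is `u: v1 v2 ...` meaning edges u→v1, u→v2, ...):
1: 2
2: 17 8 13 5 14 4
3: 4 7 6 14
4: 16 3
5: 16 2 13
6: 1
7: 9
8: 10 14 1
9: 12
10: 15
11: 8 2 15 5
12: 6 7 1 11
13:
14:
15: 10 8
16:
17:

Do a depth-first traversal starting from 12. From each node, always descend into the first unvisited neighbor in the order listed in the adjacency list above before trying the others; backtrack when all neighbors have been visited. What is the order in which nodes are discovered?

12 -> 6 -> 1 -> 2 -> 17 -> 8 -> 10 -> 15 -> 14 -> 13 -> 5 -> 16 -> 4 -> 3 -> 7 -> 9 -> 11

Visit 12
12 → 6
6 → 1
1 → 2
2 → 17
2 → 8
8 → 10
10 → 15
8 → 14
2 → 13
2 → 5
5 → 16
2 → 4
4 → 3
3 → 7
7 → 9
12 → 11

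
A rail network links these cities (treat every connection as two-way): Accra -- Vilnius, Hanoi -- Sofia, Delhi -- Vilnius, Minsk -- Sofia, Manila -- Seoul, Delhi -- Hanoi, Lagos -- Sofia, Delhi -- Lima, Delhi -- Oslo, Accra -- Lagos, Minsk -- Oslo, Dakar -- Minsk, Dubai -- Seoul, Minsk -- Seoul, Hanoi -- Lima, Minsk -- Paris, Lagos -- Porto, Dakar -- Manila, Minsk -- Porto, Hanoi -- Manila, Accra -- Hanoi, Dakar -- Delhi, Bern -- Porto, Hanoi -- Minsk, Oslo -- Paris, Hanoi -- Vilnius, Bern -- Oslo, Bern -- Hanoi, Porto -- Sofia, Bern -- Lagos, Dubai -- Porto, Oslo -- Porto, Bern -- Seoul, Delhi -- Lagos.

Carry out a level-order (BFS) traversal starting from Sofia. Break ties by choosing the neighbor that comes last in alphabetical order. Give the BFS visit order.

Visit Sofia; enqueue Porto, Minsk, Lagos, Hanoi → queue [Porto, Minsk, Lagos, Hanoi]
Visit Porto; enqueue Oslo, Dubai, Bern → queue [Minsk, Lagos, Hanoi, Oslo, Dubai, Bern]
Visit Minsk; enqueue Seoul, Paris, Dakar → queue [Lagos, Hanoi, Oslo, Dubai, Bern, Seoul, Paris, Dakar]
Visit Lagos; enqueue Delhi, Accra → queue [Hanoi, Oslo, Dubai, Bern, Seoul, Paris, Dakar, Delhi, Accra]
Visit Hanoi; enqueue Vilnius, Manila, Lima → queue [Oslo, Dubai, Bern, Seoul, Paris, Dakar, Delhi, Accra, Vilnius, Manila, Lima]
Visit Oslo → queue [Dubai, Bern, Seoul, Paris, Dakar, Delhi, Accra, Vilnius, Manila, Lima]
Visit Dubai → queue [Bern, Seoul, Paris, Dakar, Delhi, Accra, Vilnius, Manila, Lima]
Visit Bern → queue [Seoul, Paris, Dakar, Delhi, Accra, Vilnius, Manila, Lima]
Visit Seoul → queue [Paris, Dakar, Delhi, Accra, Vilnius, Manila, Lima]
Visit Paris → queue [Dakar, Delhi, Accra, Vilnius, Manila, Lima]
Visit Dakar → queue [Delhi, Accra, Vilnius, Manila, Lima]
Visit Delhi → queue [Accra, Vilnius, Manila, Lima]
Visit Accra → queue [Vilnius, Manila, Lima]
Visit Vilnius → queue [Manila, Lima]
Visit Manila → queue [Lima]
Visit Lima → queue []

Sofia, Porto, Minsk, Lagos, Hanoi, Oslo, Dubai, Bern, Seoul, Paris, Dakar, Delhi, Accra, Vilnius, Manila, Lima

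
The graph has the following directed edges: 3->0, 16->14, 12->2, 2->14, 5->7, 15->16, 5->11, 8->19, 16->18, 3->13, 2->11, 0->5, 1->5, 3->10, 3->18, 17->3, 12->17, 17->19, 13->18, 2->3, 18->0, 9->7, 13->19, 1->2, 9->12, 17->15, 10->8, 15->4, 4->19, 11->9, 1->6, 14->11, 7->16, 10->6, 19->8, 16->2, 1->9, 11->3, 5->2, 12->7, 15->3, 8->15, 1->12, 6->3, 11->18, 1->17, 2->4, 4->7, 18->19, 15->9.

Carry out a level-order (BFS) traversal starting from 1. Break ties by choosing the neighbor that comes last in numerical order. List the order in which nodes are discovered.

1 → 17 → 12 → 9 → 6 → 5 → 2 → 19 → 15 → 3 → 7 → 11 → 14 → 4 → 8 → 16 → 18 → 13 → 10 → 0

Visit 1; enqueue 17, 12, 9, 6, 5, 2 → queue [17, 12, 9, 6, 5, 2]
Visit 17; enqueue 19, 15, 3 → queue [12, 9, 6, 5, 2, 19, 15, 3]
Visit 12; enqueue 7 → queue [9, 6, 5, 2, 19, 15, 3, 7]
Visit 9 → queue [6, 5, 2, 19, 15, 3, 7]
Visit 6 → queue [5, 2, 19, 15, 3, 7]
Visit 5; enqueue 11 → queue [2, 19, 15, 3, 7, 11]
Visit 2; enqueue 14, 4 → queue [19, 15, 3, 7, 11, 14, 4]
Visit 19; enqueue 8 → queue [15, 3, 7, 11, 14, 4, 8]
Visit 15; enqueue 16 → queue [3, 7, 11, 14, 4, 8, 16]
Visit 3; enqueue 18, 13, 10, 0 → queue [7, 11, 14, 4, 8, 16, 18, 13, 10, 0]
Visit 7 → queue [11, 14, 4, 8, 16, 18, 13, 10, 0]
Visit 11 → queue [14, 4, 8, 16, 18, 13, 10, 0]
Visit 14 → queue [4, 8, 16, 18, 13, 10, 0]
Visit 4 → queue [8, 16, 18, 13, 10, 0]
Visit 8 → queue [16, 18, 13, 10, 0]
Visit 16 → queue [18, 13, 10, 0]
Visit 18 → queue [13, 10, 0]
Visit 13 → queue [10, 0]
Visit 10 → queue [0]
Visit 0 → queue []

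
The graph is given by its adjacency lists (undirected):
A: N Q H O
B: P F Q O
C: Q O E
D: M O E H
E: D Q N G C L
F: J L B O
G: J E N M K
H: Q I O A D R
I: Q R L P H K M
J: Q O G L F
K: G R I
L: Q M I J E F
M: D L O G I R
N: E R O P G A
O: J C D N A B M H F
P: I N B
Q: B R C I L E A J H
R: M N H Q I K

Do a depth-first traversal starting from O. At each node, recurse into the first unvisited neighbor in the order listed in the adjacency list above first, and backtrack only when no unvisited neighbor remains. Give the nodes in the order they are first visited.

O -> J -> Q -> B -> P -> I -> R -> M -> D -> E -> N -> G -> K -> A -> H -> C -> L -> F

Visit O
O → J
J → Q
Q → B
B → P
P → I
I → R
R → M
M → D
D → E
E → N
N → G
G → K
N → A
A → H
E → C
E → L
L → F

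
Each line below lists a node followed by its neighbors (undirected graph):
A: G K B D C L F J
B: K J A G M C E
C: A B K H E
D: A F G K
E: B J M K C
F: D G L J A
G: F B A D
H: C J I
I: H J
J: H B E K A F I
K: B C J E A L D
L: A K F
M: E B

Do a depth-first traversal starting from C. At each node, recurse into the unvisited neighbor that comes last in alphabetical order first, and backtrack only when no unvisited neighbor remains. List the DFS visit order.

C → K → L → F → J → I → H → E → M → B → G → D → A

Visit C
C → K
K → L
L → F
F → J
J → I
I → H
J → E
E → M
M → B
B → G
G → D
D → A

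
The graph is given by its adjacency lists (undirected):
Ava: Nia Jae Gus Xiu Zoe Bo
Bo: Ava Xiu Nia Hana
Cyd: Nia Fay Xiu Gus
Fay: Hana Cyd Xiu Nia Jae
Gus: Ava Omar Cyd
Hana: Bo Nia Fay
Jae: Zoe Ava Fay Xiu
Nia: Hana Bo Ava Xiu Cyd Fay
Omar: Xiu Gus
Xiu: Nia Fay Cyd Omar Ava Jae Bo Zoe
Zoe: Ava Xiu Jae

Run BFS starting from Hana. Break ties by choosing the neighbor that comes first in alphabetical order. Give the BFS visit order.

Visit Hana; enqueue Bo, Fay, Nia → queue [Bo, Fay, Nia]
Visit Bo; enqueue Ava, Xiu → queue [Fay, Nia, Ava, Xiu]
Visit Fay; enqueue Cyd, Jae → queue [Nia, Ava, Xiu, Cyd, Jae]
Visit Nia → queue [Ava, Xiu, Cyd, Jae]
Visit Ava; enqueue Gus, Zoe → queue [Xiu, Cyd, Jae, Gus, Zoe]
Visit Xiu; enqueue Omar → queue [Cyd, Jae, Gus, Zoe, Omar]
Visit Cyd → queue [Jae, Gus, Zoe, Omar]
Visit Jae → queue [Gus, Zoe, Omar]
Visit Gus → queue [Zoe, Omar]
Visit Zoe → queue [Omar]
Visit Omar → queue []

Hana → Bo → Fay → Nia → Ava → Xiu → Cyd → Jae → Gus → Zoe → Omar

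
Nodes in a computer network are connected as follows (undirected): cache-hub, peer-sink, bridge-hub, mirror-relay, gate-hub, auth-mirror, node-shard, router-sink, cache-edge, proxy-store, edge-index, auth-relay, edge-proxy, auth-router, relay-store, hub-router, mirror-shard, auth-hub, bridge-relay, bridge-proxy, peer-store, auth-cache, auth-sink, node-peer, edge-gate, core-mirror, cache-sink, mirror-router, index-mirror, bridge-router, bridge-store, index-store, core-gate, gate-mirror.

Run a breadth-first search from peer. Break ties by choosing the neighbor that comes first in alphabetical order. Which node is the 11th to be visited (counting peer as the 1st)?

proxy

Visit peer; enqueue node, sink, store → queue [node, sink, store]
Visit node; enqueue shard → queue [sink, store, shard]
Visit sink; enqueue auth, cache, router → queue [store, shard, auth, cache, router]
Visit store; enqueue bridge, index, proxy, relay → queue [shard, auth, cache, router, bridge, index, proxy, relay]
Visit shard; enqueue mirror → queue [auth, cache, router, bridge, index, proxy, relay, mirror]
Visit auth; enqueue hub → queue [cache, router, bridge, index, proxy, relay, mirror, hub]
Visit cache; enqueue edge → queue [router, bridge, index, proxy, relay, mirror, hub, edge]
Visit router → queue [bridge, index, proxy, relay, mirror, hub, edge]
Visit bridge → queue [index, proxy, relay, mirror, hub, edge]
Visit index → queue [proxy, relay, mirror, hub, edge]
Visit proxy → queue [relay, mirror, hub, edge]
Visit relay → queue [mirror, hub, edge]
Visit mirror; enqueue core, gate → queue [hub, edge, core, gate]
Visit hub → queue [edge, core, gate]
Visit edge → queue [core, gate]
Visit core → queue [gate]
Visit gate → queue []

Visit order: peer, node, sink, store, shard, auth, cache, router, bridge, index, proxy, relay, mirror, hub, edge, core, gate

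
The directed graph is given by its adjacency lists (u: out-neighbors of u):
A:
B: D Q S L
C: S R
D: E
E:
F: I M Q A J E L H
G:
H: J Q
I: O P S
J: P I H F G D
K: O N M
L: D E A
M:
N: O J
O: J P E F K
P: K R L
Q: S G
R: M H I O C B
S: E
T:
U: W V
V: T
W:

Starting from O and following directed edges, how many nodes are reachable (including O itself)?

19

BFS from O visits: O, P, K, J, F, E, R, L, N, M, I, H, G, D, Q, A, C, B, S
Reachable nodes: 19 of 23 total.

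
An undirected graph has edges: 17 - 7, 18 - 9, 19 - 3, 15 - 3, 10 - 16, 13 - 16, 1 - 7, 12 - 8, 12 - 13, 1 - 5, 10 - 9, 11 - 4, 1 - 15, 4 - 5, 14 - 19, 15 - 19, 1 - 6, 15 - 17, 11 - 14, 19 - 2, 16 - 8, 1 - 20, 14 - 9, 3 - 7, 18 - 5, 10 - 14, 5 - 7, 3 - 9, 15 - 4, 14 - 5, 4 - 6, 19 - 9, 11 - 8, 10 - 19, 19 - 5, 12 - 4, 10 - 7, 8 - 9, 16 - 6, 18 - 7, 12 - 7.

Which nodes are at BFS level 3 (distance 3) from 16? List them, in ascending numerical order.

Level 0: 16
Level 1: 6, 8, 10, 13
Level 2: 1, 4, 7, 9, 11, 12, 14, 19
Level 3: 2, 3, 5, 15, 17, 18, 20

2, 3, 5, 15, 17, 18, 20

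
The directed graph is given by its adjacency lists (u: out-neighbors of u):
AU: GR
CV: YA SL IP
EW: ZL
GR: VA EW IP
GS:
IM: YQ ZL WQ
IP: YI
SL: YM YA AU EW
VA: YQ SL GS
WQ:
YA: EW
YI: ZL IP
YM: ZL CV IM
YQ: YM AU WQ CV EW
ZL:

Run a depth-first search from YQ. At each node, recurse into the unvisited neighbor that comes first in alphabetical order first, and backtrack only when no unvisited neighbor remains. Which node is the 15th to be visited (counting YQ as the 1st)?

WQ

Visit YQ
YQ → AU
AU → GR
GR → EW
EW → ZL
GR → IP
IP → YI
GR → VA
VA → GS
VA → SL
SL → YA
SL → YM
YM → CV
YM → IM
IM → WQ

Visit order: YQ, AU, GR, EW, ZL, IP, YI, VA, GS, SL, YA, YM, CV, IM, WQ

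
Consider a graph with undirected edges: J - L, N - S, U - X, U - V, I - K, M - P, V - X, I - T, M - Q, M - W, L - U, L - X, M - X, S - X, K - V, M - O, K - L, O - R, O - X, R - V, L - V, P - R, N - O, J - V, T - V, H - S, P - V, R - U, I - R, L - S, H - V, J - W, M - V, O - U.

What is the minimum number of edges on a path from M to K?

2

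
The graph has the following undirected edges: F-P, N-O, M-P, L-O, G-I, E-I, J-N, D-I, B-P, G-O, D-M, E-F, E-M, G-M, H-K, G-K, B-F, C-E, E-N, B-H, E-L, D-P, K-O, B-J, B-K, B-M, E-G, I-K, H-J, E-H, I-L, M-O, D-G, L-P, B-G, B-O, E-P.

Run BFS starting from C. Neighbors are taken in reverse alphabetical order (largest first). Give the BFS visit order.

Visit C; enqueue E → queue [E]
Visit E; enqueue P, N, M, L, I, H, G, F → queue [P, N, M, L, I, H, G, F]
Visit P; enqueue D, B → queue [N, M, L, I, H, G, F, D, B]
Visit N; enqueue O, J → queue [M, L, I, H, G, F, D, B, O, J]
Visit M → queue [L, I, H, G, F, D, B, O, J]
Visit L → queue [I, H, G, F, D, B, O, J]
Visit I; enqueue K → queue [H, G, F, D, B, O, J, K]
Visit H → queue [G, F, D, B, O, J, K]
Visit G → queue [F, D, B, O, J, K]
Visit F → queue [D, B, O, J, K]
Visit D → queue [B, O, J, K]
Visit B → queue [O, J, K]
Visit O → queue [J, K]
Visit J → queue [K]
Visit K → queue []

C -> E -> P -> N -> M -> L -> I -> H -> G -> F -> D -> B -> O -> J -> K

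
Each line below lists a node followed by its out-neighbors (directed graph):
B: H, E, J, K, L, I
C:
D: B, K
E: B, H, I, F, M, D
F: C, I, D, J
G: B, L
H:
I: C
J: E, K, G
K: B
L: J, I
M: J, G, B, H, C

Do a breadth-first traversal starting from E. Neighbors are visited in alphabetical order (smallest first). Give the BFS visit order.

E, B, D, F, H, I, M, J, K, L, C, G

Visit E; enqueue B, D, F, H, I, M → queue [B, D, F, H, I, M]
Visit B; enqueue J, K, L → queue [D, F, H, I, M, J, K, L]
Visit D → queue [F, H, I, M, J, K, L]
Visit F; enqueue C → queue [H, I, M, J, K, L, C]
Visit H → queue [I, M, J, K, L, C]
Visit I → queue [M, J, K, L, C]
Visit M; enqueue G → queue [J, K, L, C, G]
Visit J → queue [K, L, C, G]
Visit K → queue [L, C, G]
Visit L → queue [C, G]
Visit C → queue [G]
Visit G → queue []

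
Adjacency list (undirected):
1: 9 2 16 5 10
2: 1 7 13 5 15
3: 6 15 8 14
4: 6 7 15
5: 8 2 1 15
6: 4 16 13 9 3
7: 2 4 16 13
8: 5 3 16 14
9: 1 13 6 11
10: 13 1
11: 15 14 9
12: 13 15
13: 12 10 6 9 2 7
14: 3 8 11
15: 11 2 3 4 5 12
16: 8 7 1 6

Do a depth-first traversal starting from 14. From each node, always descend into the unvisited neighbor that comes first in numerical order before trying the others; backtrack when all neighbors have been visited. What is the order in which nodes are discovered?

14 3 6 4 7 2 1 5 8 16 15 11 9 13 10 12

Visit 14
14 → 3
3 → 6
6 → 4
4 → 7
7 → 2
2 → 1
1 → 5
5 → 8
8 → 16
5 → 15
15 → 11
11 → 9
9 → 13
13 → 10
13 → 12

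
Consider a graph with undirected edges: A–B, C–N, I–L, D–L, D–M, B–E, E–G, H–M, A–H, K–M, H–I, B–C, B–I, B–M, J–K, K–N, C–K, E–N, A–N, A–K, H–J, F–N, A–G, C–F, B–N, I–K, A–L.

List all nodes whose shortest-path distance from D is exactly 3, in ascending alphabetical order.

Level 0: D
Level 1: L, M
Level 2: A, B, H, I, K
Level 3: C, E, G, J, N
Level 4: F

C, E, G, J, N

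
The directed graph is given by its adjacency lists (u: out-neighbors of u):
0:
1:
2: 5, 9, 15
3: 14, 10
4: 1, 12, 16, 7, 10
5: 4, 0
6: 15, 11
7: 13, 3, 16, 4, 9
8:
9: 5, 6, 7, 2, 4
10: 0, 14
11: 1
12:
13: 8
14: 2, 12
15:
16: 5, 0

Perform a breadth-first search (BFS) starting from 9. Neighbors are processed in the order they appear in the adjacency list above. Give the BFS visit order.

9 5 6 7 2 4 0 15 11 13 3 16 1 12 10 8 14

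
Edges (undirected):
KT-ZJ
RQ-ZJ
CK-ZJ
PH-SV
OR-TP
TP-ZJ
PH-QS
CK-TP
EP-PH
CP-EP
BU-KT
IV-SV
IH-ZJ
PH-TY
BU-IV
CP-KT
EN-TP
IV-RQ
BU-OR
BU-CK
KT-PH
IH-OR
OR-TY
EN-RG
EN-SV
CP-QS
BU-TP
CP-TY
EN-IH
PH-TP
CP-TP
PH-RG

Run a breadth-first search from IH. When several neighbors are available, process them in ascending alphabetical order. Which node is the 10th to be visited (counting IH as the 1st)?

Visit IH; enqueue EN, OR, ZJ → queue [EN, OR, ZJ]
Visit EN; enqueue RG, SV, TP → queue [OR, ZJ, RG, SV, TP]
Visit OR; enqueue BU, TY → queue [ZJ, RG, SV, TP, BU, TY]
Visit ZJ; enqueue CK, KT, RQ → queue [RG, SV, TP, BU, TY, CK, KT, RQ]
Visit RG; enqueue PH → queue [SV, TP, BU, TY, CK, KT, RQ, PH]
Visit SV; enqueue IV → queue [TP, BU, TY, CK, KT, RQ, PH, IV]
Visit TP; enqueue CP → queue [BU, TY, CK, KT, RQ, PH, IV, CP]
Visit BU → queue [TY, CK, KT, RQ, PH, IV, CP]
Visit TY → queue [CK, KT, RQ, PH, IV, CP]
Visit CK → queue [KT, RQ, PH, IV, CP]
Visit KT → queue [RQ, PH, IV, CP]
Visit RQ → queue [PH, IV, CP]
Visit PH; enqueue EP, QS → queue [IV, CP, EP, QS]
Visit IV → queue [CP, EP, QS]
Visit CP → queue [EP, QS]
Visit EP → queue [QS]
Visit QS → queue []

Visit order: IH, EN, OR, ZJ, RG, SV, TP, BU, TY, CK, KT, RQ, PH, IV, CP, EP, QS

CK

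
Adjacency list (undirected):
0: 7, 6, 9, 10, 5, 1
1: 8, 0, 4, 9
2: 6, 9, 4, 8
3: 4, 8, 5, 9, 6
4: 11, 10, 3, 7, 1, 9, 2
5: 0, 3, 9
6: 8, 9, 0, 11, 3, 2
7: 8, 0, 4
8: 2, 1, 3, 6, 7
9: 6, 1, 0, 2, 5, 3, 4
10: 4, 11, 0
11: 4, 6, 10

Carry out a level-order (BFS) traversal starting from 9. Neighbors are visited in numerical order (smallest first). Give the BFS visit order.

9, 0, 1, 2, 3, 4, 5, 6, 7, 10, 8, 11

Visit 9; enqueue 0, 1, 2, 3, 4, 5, 6 → queue [0, 1, 2, 3, 4, 5, 6]
Visit 0; enqueue 7, 10 → queue [1, 2, 3, 4, 5, 6, 7, 10]
Visit 1; enqueue 8 → queue [2, 3, 4, 5, 6, 7, 10, 8]
Visit 2 → queue [3, 4, 5, 6, 7, 10, 8]
Visit 3 → queue [4, 5, 6, 7, 10, 8]
Visit 4; enqueue 11 → queue [5, 6, 7, 10, 8, 11]
Visit 5 → queue [6, 7, 10, 8, 11]
Visit 6 → queue [7, 10, 8, 11]
Visit 7 → queue [10, 8, 11]
Visit 10 → queue [8, 11]
Visit 8 → queue [11]
Visit 11 → queue []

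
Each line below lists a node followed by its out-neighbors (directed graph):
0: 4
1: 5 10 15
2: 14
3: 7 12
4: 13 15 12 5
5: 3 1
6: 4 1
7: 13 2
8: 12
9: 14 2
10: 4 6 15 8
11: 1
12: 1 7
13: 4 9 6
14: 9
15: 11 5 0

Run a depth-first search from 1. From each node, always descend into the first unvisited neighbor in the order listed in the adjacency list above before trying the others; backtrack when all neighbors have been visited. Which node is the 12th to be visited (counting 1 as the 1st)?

Visit 1
1 → 5
5 → 3
3 → 7
7 → 13
13 → 4
4 → 15
15 → 11
15 → 0
4 → 12
13 → 9
9 → 14
9 → 2
13 → 6
1 → 10
10 → 8

Visit order: 1, 5, 3, 7, 13, 4, 15, 11, 0, 12, 9, 14, 2, 6, 10, 8

14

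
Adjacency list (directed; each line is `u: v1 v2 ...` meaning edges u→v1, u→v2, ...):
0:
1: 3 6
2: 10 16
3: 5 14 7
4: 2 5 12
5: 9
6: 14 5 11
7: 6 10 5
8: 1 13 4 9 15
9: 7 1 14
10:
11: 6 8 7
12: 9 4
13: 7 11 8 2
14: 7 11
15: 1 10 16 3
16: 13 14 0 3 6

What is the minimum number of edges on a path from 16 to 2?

Level 0: 16
Level 1: 0, 3, 6, 13, 14
Level 2: 2, 5, 7, 8, 11
Level 3: 1, 4, 9, 10, 15
Level 4: 12
2 first appears at level 2.

2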